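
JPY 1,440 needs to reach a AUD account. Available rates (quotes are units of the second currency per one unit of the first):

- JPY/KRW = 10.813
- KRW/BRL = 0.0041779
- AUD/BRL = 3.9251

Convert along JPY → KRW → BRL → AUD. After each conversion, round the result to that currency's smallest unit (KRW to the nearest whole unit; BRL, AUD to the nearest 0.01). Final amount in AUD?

JPY 1,440 × 10.813 = KRW 15,571
KRW 15,571 × 0.0041779 = BRL 65.05
BRL 65.05 ÷ 3.9251 = AUD 16.57

AUD 16.57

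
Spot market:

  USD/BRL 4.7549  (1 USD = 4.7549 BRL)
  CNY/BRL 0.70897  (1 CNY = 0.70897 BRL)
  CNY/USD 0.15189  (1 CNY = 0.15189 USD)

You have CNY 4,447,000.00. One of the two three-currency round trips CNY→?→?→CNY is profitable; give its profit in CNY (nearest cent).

Profitable loop is CNY → USD → BRL → CNY:
CNY 4,447,000.00 × 0.15189 = USD 675,454.83
USD 675,454.83 × 4.7549 = BRL 3,211,720.17
BRL 3,211,720.17 ÷ 0.70897 = CNY 4,530,121.40
Profit = CNY 4,530,121.40 − CNY 4,447,000.00

Profit: CNY 83,121.40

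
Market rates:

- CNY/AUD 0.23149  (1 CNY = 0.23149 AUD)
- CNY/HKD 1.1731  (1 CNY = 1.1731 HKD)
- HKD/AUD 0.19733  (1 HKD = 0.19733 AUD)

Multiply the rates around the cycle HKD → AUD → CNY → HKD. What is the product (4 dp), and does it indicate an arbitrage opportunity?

Around HKD → AUD → CNY → HKD: 1 × 0.19733 ÷ 0.23149 × 1.1731 = 0.999991
Product ≈ 1 (deviation 0.001%, within rounding noise).

1.0000 (no arbitrage)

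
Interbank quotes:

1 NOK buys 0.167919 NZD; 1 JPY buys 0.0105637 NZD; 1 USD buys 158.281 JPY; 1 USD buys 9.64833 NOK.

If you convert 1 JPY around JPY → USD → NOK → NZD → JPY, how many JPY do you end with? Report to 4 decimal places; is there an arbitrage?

0.9690 (arbitrage exists)

Around JPY → USD → NOK → NZD → JPY: 1 ÷ 158.281 × 9.64833 × 0.167919 ÷ 0.0105637 = 0.968963
Product < 1; profitable direction is JPY → NZD → NOK → USD → JPY.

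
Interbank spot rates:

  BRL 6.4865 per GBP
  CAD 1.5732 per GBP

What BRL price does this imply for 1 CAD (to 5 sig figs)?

CAD/BRL = 4.1231

1 CAD ÷ 1.5732 = 0.635647 GBP
0.635647 GBP × 6.4865 = 4.12312 BRL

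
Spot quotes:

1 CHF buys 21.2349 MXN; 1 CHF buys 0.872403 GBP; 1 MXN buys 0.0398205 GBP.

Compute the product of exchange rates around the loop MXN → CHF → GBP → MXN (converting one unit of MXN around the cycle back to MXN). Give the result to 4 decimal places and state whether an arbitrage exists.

Around MXN → CHF → GBP → MXN: 1 ÷ 21.2349 × 0.872403 ÷ 0.0398205 = 1.031716
Product > 1; profitable direction is MXN → CHF → GBP → MXN.

1.0317 (arbitrage exists)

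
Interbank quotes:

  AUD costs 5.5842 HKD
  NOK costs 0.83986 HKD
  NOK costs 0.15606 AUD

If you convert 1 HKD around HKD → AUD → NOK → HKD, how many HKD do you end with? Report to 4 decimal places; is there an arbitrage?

0.9637 (arbitrage exists)

Around HKD → AUD → NOK → HKD: 1 ÷ 5.5842 ÷ 0.15606 × 0.83986 = 0.963728
Product < 1; profitable direction is HKD → NOK → AUD → HKD.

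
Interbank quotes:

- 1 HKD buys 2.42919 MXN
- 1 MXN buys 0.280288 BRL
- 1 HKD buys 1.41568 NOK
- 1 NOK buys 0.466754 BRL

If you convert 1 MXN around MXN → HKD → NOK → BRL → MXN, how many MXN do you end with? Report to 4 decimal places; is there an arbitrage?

0.9705 (arbitrage exists)

Around MXN → HKD → NOK → BRL → MXN: 1 ÷ 2.42919 × 1.41568 × 0.466754 ÷ 0.280288 = 0.970481
Product < 1; profitable direction is MXN → BRL → NOK → HKD → MXN.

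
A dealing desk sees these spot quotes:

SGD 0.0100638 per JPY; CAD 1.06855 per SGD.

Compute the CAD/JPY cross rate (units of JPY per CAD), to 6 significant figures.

1 CAD ÷ 1.06855 = 0.935848 SGD
0.935848 SGD ÷ 0.0100638 = 92.9915 JPY

CAD/JPY = 92.9915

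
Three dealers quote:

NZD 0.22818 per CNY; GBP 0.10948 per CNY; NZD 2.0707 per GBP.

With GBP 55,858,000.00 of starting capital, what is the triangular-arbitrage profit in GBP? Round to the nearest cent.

Profitable loop is GBP → CNY → NZD → GBP:
GBP 55,858,000.00 ÷ 0.10948 = CNY 510,211,910.85
CNY 510,211,910.85 × 0.22818 = NZD 116,420,153.82
NZD 116,420,153.82 ÷ 2.0707 = GBP 56,222,607.73
Profit = GBP 56,222,607.73 − GBP 55,858,000.00

Profit: GBP 364,607.73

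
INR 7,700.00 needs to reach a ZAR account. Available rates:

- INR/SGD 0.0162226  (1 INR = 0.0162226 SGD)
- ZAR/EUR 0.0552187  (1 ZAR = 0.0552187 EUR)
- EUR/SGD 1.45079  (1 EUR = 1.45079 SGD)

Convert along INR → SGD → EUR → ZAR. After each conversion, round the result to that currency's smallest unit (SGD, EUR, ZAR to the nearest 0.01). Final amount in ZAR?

ZAR 1,559.25

INR 7,700.00 × 0.0162226 = SGD 124.91
SGD 124.91 ÷ 1.45079 = EUR 86.10
EUR 86.10 ÷ 0.0552187 = ZAR 1,559.25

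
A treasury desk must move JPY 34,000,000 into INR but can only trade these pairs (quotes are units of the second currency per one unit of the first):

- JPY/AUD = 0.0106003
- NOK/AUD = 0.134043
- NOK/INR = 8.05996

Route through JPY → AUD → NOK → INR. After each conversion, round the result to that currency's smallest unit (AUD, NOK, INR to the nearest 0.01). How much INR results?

JPY 34,000,000 × 0.0106003 = AUD 360,410.20
AUD 360,410.20 ÷ 0.134043 = NOK 2,688,765.55
NOK 2,688,765.55 × 8.05996 = INR 21,671,342.78

INR 21,671,342.78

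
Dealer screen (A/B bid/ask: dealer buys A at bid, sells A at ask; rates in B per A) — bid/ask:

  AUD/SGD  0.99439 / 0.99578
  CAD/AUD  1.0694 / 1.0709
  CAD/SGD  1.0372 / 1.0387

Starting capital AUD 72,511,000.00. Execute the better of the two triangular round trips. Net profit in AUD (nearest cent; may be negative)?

Net profit: AUD 1,724,338.11

Best loop AUD → SGD → CAD → AUD:
AUD 72,511,000.00 × 0.99439 (sell AUD at bid) = SGD 72,104,213.29
SGD 72,104,213.29 ÷ 1.0387 (buy CAD at ask) = CAD 69,417,746.50
CAD 69,417,746.50 × 1.0694 (sell CAD at bid) = AUD 74,235,338.11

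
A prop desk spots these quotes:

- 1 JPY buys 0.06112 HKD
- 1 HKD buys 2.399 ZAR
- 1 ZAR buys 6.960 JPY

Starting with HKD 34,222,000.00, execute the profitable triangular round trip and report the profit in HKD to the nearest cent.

Profitable loop is HKD → ZAR → JPY → HKD:
HKD 34,222,000.00 × 2.399 = ZAR 82,098,578.00
ZAR 82,098,578.00 × 6.960 = JPY 571,406,103
JPY 571,406,103 × 0.06112 = HKD 34,924,341.01
Profit = HKD 34,924,341.01 − HKD 34,222,000.00

Profit: HKD 702,341.01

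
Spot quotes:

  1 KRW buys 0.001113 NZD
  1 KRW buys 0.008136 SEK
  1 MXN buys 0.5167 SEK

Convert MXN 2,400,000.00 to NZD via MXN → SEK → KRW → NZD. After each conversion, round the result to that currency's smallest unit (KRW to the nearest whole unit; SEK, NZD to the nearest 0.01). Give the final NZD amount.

MXN 2,400,000.00 × 0.5167 = SEK 1,240,080.00
SEK 1,240,080.00 ÷ 0.008136 = KRW 152,418,879
KRW 152,418,879 × 0.001113 = NZD 169,642.21

NZD 169,642.21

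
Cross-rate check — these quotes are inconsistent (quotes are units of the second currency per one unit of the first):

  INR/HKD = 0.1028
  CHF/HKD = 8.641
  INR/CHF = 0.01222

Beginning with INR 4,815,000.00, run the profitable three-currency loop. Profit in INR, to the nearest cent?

Profitable loop is INR → CHF → HKD → INR:
INR 4,815,000.00 × 0.01222 = CHF 58,839.30
CHF 58,839.30 × 8.641 = HKD 508,430.39
HKD 508,430.39 ÷ 0.1028 = INR 4,945,820.93
Profit = INR 4,945,820.93 − INR 4,815,000.00

Profit: INR 130,820.93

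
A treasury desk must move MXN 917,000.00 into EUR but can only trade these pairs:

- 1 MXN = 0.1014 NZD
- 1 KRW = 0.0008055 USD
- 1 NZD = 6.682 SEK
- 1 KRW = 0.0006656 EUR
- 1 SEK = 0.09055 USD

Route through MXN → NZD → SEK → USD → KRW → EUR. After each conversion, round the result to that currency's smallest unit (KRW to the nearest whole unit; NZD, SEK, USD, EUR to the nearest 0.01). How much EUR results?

MXN 917,000.00 × 0.1014 = NZD 92,983.80
NZD 92,983.80 × 6.682 = SEK 621,317.75
SEK 621,317.75 × 0.09055 = USD 56,260.32
USD 56,260.32 ÷ 0.0008055 = KRW 69,845,214
KRW 69,845,214 × 0.0006656 = EUR 46,488.97

EUR 46,488.97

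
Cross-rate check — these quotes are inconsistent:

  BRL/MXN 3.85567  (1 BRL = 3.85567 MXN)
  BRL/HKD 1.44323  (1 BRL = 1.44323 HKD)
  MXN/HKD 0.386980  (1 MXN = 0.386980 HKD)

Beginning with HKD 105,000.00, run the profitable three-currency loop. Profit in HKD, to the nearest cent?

Profit: HKD 3,553.07

Profitable loop is HKD → BRL → MXN → HKD:
HKD 105,000.00 ÷ 1.44323 = BRL 72,753.48
BRL 72,753.48 × 3.85567 = MXN 280,513.40
MXN 280,513.40 × 0.386980 = HKD 108,553.07
Profit = HKD 108,553.07 − HKD 105,000.00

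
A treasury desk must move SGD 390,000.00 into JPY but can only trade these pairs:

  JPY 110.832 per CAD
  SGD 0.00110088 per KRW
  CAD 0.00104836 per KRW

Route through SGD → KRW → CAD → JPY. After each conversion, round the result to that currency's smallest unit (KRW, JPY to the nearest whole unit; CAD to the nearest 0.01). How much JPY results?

JPY 41,162,358

SGD 390,000.00 ÷ 0.00110088 = KRW 354,262,045
KRW 354,262,045 × 0.00104836 = CAD 371,394.16
CAD 371,394.16 × 110.832 = JPY 41,162,358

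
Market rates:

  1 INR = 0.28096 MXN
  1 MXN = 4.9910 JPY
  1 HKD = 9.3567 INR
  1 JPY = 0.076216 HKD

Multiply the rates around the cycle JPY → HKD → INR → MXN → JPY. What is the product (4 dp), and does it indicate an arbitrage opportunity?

Around JPY → HKD → INR → MXN → JPY: 1 × 0.076216 × 9.3567 × 0.28096 × 4.9910 = 1.000002
Product ≈ 1 (deviation 0.000%, within rounding noise).

1.0000 (no arbitrage)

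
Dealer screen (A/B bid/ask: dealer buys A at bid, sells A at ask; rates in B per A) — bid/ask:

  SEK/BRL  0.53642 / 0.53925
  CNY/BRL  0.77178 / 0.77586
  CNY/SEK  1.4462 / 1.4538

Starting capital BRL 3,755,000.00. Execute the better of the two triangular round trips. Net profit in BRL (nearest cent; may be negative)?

Best loop BRL → CNY → SEK → BRL:
BRL 3,755,000.00 ÷ 0.77586 (buy CNY at ask) = CNY 4,839,790.68
CNY 4,839,790.68 × 1.4462 (sell CNY at bid) = SEK 6,999,305.29
SEK 6,999,305.29 × 0.53642 (sell SEK at bid) = BRL 3,754,567.34

Net result: BRL -432.66 (no profitable arbitrage after spreads)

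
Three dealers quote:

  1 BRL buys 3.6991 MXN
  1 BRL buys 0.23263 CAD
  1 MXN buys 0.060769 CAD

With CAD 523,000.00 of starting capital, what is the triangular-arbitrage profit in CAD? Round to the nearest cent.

Profit: CAD 18,239.21

Profitable loop is CAD → MXN → BRL → CAD:
CAD 523,000.00 ÷ 0.060769 = MXN 8,606,361.80
MXN 8,606,361.80 ÷ 3.6991 = BRL 2,326,609.66
BRL 2,326,609.66 × 0.23263 = CAD 541,239.21
Profit = CAD 541,239.21 − CAD 523,000.00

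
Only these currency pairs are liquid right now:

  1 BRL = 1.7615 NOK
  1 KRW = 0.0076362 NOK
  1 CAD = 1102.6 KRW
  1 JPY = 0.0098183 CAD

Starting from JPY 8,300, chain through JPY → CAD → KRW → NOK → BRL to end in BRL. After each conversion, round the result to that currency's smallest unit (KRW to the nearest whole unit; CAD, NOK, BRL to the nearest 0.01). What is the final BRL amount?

JPY 8,300 × 0.0098183 = CAD 81.49
CAD 81.49 × 1102.6 = KRW 89,851
KRW 89,851 × 0.0076362 = NOK 686.12
NOK 686.12 ÷ 1.7615 = BRL 389.51

BRL 389.51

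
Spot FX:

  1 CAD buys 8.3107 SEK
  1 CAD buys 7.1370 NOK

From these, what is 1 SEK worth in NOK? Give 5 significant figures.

SEK/NOK = 0.85877

1 SEK ÷ 8.3107 = 0.120327 CAD
0.120327 CAD × 7.1370 = 0.858772 NOK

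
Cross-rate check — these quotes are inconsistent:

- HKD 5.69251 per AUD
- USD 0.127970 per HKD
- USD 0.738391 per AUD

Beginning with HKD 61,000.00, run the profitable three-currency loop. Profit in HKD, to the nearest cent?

Profitable loop is HKD → AUD → USD → HKD:
HKD 61,000.00 ÷ 5.69251 = AUD 10,715.84
AUD 10,715.84 × 0.738391 = USD 7,912.48
USD 7,912.48 ÷ 0.127970 = HKD 61,830.71
Profit = HKD 61,830.71 − HKD 61,000.00

Profit: HKD 830.71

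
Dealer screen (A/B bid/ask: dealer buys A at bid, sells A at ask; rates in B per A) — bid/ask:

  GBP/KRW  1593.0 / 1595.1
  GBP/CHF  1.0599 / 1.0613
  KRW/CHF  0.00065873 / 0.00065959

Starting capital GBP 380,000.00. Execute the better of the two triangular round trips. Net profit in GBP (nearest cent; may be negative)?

Best loop GBP → CHF → KRW → GBP:
GBP 380,000.00 × 1.0599 (sell GBP at bid) = CHF 402,762.00
CHF 402,762.00 ÷ 0.00065959 (buy KRW at ask) = KRW 610,624,782
KRW 610,624,782 ÷ 1595.1 (buy GBP at ask) = GBP 382,812.85

Net profit: GBP 2,812.85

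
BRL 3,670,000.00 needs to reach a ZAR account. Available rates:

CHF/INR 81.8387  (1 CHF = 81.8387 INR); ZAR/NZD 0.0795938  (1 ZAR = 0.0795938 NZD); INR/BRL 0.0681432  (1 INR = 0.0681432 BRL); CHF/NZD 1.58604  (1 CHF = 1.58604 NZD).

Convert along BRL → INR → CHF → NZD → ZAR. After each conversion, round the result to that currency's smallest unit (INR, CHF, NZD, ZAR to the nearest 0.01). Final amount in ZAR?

BRL 3,670,000.00 ÷ 0.0681432 = INR 53,857,171.37
INR 53,857,171.37 ÷ 81.8387 = CHF 658,089.28
CHF 658,089.28 × 1.58604 = NZD 1,043,755.92
NZD 1,043,755.92 ÷ 0.0795938 = ZAR 13,113,532.96

ZAR 13,113,532.96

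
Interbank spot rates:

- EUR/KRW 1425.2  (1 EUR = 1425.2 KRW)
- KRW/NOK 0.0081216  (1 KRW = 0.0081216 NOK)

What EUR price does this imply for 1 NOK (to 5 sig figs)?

NOK/EUR = 0.086394

1 NOK ÷ 0.0081216 = 123.128 KRW
123.128 KRW ÷ 1425.2 = 0.0863938 EUR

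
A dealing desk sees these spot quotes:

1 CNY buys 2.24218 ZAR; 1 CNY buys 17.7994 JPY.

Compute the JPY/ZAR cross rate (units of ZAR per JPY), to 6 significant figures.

JPY/ZAR = 0.125969

1 JPY ÷ 17.7994 = 0.0561817 CNY
0.0561817 CNY × 2.24218 = 0.125969 ZAR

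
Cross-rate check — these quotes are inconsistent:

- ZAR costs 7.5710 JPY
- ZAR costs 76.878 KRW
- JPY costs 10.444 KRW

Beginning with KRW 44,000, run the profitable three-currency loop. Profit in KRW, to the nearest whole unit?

Profitable loop is KRW → ZAR → JPY → KRW:
KRW 44,000 ÷ 76.878 = ZAR 572.34
ZAR 572.34 × 7.5710 = JPY 4,333
JPY 4,333 × 10.444 = KRW 45,255
Profit = KRW 45,255 − KRW 44,000

Profit: KRW 1,255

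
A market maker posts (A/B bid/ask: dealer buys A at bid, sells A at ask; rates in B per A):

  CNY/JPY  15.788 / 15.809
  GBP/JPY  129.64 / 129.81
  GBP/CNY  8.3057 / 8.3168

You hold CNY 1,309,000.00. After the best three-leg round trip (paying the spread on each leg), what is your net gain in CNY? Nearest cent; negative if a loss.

Net profit: CNY 13,314.79

Best loop CNY → JPY → GBP → CNY:
CNY 1,309,000.00 × 15.788 (sell CNY at bid) = JPY 20,666,492
JPY 20,666,492 ÷ 129.81 (buy GBP at ask) = GBP 159,205.70
GBP 159,205.70 × 8.3057 (sell GBP at bid) = CNY 1,322,314.79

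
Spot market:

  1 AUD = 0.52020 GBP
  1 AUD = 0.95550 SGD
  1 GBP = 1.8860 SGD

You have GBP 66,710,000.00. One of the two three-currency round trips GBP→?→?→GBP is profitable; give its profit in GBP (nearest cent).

Profit: GBP 1,787,115.87

Profitable loop is GBP → SGD → AUD → GBP:
GBP 66,710,000.00 × 1.8860 = SGD 125,815,060.00
SGD 125,815,060.00 ÷ 0.95550 = AUD 131,674,578.75
AUD 131,674,578.75 × 0.52020 = GBP 68,497,115.87
Profit = GBP 68,497,115.87 − GBP 66,710,000.00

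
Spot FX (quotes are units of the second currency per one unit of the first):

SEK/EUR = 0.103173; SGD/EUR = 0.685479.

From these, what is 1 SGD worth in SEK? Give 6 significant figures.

SGD/SEK = 6.64398

1 SGD × 0.685479 = 0.685479 EUR
0.685479 EUR ÷ 0.103173 = 6.64398 SEK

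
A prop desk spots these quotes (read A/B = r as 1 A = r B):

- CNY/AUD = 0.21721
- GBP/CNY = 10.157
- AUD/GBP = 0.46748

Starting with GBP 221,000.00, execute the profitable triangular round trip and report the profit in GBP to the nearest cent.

Profit: GBP 6,929.52

Profitable loop is GBP → CNY → AUD → GBP:
GBP 221,000.00 × 10.157 = CNY 2,244,697.00
CNY 2,244,697.00 × 0.21721 = AUD 487,570.64
AUD 487,570.64 × 0.46748 = GBP 227,929.52
Profit = GBP 227,929.52 − GBP 221,000.00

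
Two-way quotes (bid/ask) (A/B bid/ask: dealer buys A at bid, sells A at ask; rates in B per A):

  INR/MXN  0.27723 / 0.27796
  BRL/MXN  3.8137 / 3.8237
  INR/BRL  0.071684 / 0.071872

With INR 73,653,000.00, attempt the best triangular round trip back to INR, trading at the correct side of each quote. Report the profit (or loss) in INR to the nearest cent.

Net profit: INR 646,711.03

Best loop INR → MXN → BRL → INR:
INR 73,653,000.00 × 0.27723 (sell INR at bid) = MXN 20,418,821.19
MXN 20,418,821.19 ÷ 3.8237 (buy BRL at ask) = BRL 5,340,068.83
BRL 5,340,068.83 ÷ 0.071872 (buy INR at ask) = INR 74,299,711.03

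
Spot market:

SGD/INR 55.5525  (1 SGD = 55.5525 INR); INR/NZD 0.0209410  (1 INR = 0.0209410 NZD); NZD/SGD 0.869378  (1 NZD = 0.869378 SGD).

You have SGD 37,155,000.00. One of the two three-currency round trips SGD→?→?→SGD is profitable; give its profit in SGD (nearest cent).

Profit: SGD 422,418.06

Profitable loop is SGD → INR → NZD → SGD:
SGD 37,155,000.00 × 55.5525 = INR 2,064,053,137.50
INR 2,064,053,137.50 × 0.0209410 = NZD 43,223,336.75
NZD 43,223,336.75 × 0.869378 = SGD 37,577,418.06
Profit = SGD 37,577,418.06 − SGD 37,155,000.00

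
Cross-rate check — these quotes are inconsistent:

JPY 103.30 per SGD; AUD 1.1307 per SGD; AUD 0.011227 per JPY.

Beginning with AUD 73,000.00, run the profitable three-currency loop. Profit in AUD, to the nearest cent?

Profit: AUD 1,875.46

Profitable loop is AUD → SGD → JPY → AUD:
AUD 73,000.00 ÷ 1.1307 = SGD 64,561.78
SGD 64,561.78 × 103.30 = JPY 6,669,231
JPY 6,669,231 × 0.011227 = AUD 74,875.46
Profit = AUD 74,875.46 − AUD 73,000.00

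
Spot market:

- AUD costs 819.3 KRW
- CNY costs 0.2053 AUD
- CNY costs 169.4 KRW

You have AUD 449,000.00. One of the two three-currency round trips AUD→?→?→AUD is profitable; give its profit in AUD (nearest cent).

Profitable loop is AUD → CNY → KRW → AUD:
AUD 449,000.00 ÷ 0.2053 = CNY 2,187,043.35
CNY 2,187,043.35 × 169.4 = KRW 370,485,144
KRW 370,485,144 ÷ 819.3 = AUD 452,197.17
Profit = AUD 452,197.17 − AUD 449,000.00

Profit: AUD 3,197.17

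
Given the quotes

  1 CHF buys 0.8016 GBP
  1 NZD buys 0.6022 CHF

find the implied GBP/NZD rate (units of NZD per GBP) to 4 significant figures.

1 GBP ÷ 0.8016 = 1.2475 CHF
1.2475 CHF ÷ 0.6022 = 2.07158 NZD

GBP/NZD = 2.072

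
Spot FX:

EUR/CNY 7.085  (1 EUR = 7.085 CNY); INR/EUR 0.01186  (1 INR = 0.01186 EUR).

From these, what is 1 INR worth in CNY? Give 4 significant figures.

1 INR × 0.01186 = 0.01186 EUR
0.01186 EUR × 7.085 = 0.0840281 CNY

INR/CNY = 0.08403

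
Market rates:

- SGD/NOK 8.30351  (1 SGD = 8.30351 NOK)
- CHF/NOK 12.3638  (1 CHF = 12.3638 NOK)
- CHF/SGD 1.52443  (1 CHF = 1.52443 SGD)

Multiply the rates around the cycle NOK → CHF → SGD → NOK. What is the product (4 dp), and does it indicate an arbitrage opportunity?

Around NOK → CHF → SGD → NOK: 1 ÷ 12.3638 × 1.52443 × 8.30351 = 1.023805
Product > 1; profitable direction is NOK → CHF → SGD → NOK.

1.0238 (arbitrage exists)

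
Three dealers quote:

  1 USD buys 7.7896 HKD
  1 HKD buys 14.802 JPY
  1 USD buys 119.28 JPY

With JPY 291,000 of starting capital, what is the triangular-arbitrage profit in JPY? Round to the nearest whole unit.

Profitable loop is JPY → HKD → USD → JPY:
JPY 291,000 ÷ 14.802 = HKD 19,659.51
HKD 19,659.51 ÷ 7.7896 = USD 2,523.81
USD 2,523.81 × 119.28 = JPY 301,041
Profit = JPY 301,041 − JPY 291,000

Profit: JPY 10,041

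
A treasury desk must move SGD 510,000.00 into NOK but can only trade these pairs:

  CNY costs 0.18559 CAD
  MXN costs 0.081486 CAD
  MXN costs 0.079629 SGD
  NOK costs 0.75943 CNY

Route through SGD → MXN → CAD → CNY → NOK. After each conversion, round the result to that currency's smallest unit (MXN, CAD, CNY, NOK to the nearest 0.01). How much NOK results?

SGD 510,000.00 ÷ 0.079629 = MXN 6,404,701.80
MXN 6,404,701.80 × 0.081486 = CAD 521,893.53
CAD 521,893.53 ÷ 0.18559 = CNY 2,812,077.86
CNY 2,812,077.86 ÷ 0.75943 = NOK 3,702,879.61

NOK 3,702,879.61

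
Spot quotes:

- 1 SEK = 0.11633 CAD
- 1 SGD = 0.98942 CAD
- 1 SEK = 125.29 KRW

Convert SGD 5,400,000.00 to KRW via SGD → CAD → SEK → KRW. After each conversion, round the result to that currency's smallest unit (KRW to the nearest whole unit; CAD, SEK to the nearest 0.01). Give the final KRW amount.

KRW 5,754,387,791

SGD 5,400,000.00 × 0.98942 = CAD 5,342,868.00
CAD 5,342,868.00 ÷ 0.11633 = SEK 45,928,548.10
SEK 45,928,548.10 × 125.29 = KRW 5,754,387,791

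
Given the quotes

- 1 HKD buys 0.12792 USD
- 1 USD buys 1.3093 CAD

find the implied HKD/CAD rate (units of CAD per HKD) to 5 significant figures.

HKD/CAD = 0.16749

1 HKD × 0.12792 = 0.12792 USD
0.12792 USD × 1.3093 = 0.167486 CAD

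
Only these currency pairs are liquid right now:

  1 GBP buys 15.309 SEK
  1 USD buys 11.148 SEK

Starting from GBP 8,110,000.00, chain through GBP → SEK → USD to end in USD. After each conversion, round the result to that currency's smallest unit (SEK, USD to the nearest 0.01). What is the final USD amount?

GBP 8,110,000.00 × 15.309 = SEK 124,155,990.00
SEK 124,155,990.00 ÷ 11.148 = USD 11,137,064.05

USD 11,137,064.05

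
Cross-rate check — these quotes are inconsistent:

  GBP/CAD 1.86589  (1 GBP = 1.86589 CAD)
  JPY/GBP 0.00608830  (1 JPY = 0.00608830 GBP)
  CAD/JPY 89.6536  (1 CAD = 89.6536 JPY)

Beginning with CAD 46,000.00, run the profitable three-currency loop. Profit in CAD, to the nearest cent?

Profit: CAD 849.79

Profitable loop is CAD → JPY → GBP → CAD:
CAD 46,000.00 × 89.6536 = JPY 4,124,066
JPY 4,124,066 × 0.00608830 = GBP 25,108.55
GBP 25,108.55 × 1.86589 = CAD 46,849.79
Profit = CAD 46,849.79 − CAD 46,000.00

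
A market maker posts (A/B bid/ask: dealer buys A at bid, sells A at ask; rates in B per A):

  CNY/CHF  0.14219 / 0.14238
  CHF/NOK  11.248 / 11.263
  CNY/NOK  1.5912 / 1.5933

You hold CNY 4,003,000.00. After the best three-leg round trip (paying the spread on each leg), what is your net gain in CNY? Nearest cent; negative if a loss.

Best loop CNY → CHF → NOK → CNY:
CNY 4,003,000.00 × 0.14219 (sell CNY at bid) = CHF 569,186.57
CHF 569,186.57 × 11.248 (sell CHF at bid) = NOK 6,402,210.54
NOK 6,402,210.54 ÷ 1.5933 (buy CNY at ask) = CNY 4,018,207.83

Net profit: CNY 15,207.83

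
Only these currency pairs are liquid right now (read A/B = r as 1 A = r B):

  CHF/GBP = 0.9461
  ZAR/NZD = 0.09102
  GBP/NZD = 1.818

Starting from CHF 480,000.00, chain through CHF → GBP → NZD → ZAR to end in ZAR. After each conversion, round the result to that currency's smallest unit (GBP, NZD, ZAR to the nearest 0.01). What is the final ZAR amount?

ZAR 9,070,585.59

CHF 480,000.00 × 0.9461 = GBP 454,128.00
GBP 454,128.00 × 1.818 = NZD 825,604.70
NZD 825,604.70 ÷ 0.09102 = ZAR 9,070,585.59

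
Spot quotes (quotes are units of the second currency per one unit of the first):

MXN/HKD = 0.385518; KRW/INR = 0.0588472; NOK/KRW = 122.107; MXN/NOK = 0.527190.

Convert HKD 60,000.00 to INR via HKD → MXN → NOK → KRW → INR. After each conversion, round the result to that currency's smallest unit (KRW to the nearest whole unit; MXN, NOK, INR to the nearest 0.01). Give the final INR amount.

HKD 60,000.00 ÷ 0.385518 = MXN 155,634.76
MXN 155,634.76 × 0.527190 = NOK 82,049.09
NOK 82,049.09 × 122.107 = KRW 10,018,768
KRW 10,018,768 × 0.0588472 = INR 589,576.44

INR 589,576.44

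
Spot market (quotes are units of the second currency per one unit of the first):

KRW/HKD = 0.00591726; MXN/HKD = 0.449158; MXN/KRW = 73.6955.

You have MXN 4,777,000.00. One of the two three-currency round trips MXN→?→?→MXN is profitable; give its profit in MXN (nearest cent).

Profitable loop is MXN → HKD → KRW → MXN:
MXN 4,777,000.00 × 0.449158 = HKD 2,145,627.77
HKD 2,145,627.77 ÷ 0.00591726 = KRW 362,604,950
KRW 362,604,950 ÷ 73.6955 = MXN 4,920,313.32
Profit = MXN 4,920,313.32 − MXN 4,777,000.00

Profit: MXN 143,313.32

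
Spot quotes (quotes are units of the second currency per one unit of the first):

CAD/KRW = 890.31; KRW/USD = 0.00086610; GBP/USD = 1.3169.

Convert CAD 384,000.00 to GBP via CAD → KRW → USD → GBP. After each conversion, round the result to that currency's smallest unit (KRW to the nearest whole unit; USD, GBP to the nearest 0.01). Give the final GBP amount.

GBP 224,847.32

CAD 384,000.00 × 890.31 = KRW 341,879,040
KRW 341,879,040 × 0.00086610 = USD 296,101.44
USD 296,101.44 ÷ 1.3169 = GBP 224,847.32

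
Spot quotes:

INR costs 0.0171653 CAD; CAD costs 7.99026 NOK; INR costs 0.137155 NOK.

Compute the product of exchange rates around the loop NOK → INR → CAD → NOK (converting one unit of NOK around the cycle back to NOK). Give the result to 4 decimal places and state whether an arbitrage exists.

1.0000 (no arbitrage)

Around NOK → INR → CAD → NOK: 1 ÷ 0.137155 × 0.0171653 × 7.99026 = 1.000002
Product ≈ 1 (deviation 0.000%, within rounding noise).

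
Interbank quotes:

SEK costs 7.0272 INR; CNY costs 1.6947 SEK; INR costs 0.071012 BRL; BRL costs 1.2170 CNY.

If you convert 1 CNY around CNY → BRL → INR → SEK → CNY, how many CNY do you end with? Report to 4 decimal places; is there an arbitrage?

Around CNY → BRL → INR → SEK → CNY: 1 ÷ 1.2170 ÷ 0.071012 ÷ 7.0272 ÷ 1.6947 = 0.971634
Product < 1; profitable direction is CNY → SEK → INR → BRL → CNY.

0.9716 (arbitrage exists)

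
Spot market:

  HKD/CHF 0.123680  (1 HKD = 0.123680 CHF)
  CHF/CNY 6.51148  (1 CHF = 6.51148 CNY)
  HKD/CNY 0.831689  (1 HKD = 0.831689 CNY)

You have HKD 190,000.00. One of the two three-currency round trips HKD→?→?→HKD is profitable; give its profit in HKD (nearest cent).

Profit: HKD 6,216.43

Profitable loop is HKD → CNY → CHF → HKD:
HKD 190,000.00 × 0.831689 = CNY 158,020.91
CNY 158,020.91 ÷ 6.51148 = CHF 24,268.05
CHF 24,268.05 ÷ 0.123680 = HKD 196,216.43
Profit = HKD 196,216.43 − HKD 190,000.00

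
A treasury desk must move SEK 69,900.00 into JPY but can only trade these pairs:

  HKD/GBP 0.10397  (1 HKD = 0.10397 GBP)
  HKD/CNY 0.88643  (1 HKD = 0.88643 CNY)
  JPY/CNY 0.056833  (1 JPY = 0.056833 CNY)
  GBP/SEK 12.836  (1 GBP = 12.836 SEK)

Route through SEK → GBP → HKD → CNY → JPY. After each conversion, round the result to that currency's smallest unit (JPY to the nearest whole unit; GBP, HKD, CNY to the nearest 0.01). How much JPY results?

JPY 816,927

SEK 69,900.00 ÷ 12.836 = GBP 5,445.62
GBP 5,445.62 ÷ 0.10397 = HKD 52,376.84
HKD 52,376.84 × 0.88643 = CNY 46,428.40
CNY 46,428.40 ÷ 0.056833 = JPY 816,927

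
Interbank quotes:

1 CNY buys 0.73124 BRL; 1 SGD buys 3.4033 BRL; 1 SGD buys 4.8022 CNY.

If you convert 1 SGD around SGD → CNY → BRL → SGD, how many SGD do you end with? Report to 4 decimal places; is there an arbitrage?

1.0318 (arbitrage exists)

Around SGD → CNY → BRL → SGD: 1 × 4.8022 × 0.73124 ÷ 3.4033 = 1.031811
Product > 1; profitable direction is SGD → CNY → BRL → SGD.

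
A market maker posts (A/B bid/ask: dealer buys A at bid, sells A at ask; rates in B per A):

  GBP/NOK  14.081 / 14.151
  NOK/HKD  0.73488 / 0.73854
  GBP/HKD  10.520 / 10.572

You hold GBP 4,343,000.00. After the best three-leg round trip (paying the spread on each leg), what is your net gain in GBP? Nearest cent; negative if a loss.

Net profit: GBP 28,640.25

Best loop GBP → HKD → NOK → GBP:
GBP 4,343,000.00 × 10.520 (sell GBP at bid) = HKD 45,688,360.00
HKD 45,688,360.00 ÷ 0.73854 (buy NOK at ask) = NOK 61,863,081.21
NOK 61,863,081.21 ÷ 14.151 (buy GBP at ask) = GBP 4,371,640.25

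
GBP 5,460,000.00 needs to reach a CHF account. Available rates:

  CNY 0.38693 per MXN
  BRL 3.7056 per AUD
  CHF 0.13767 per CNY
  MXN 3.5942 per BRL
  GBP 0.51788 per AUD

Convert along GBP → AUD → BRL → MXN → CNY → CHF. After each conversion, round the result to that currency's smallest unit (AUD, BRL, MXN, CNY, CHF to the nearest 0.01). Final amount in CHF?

CHF 7,479,903.53

GBP 5,460,000.00 ÷ 0.51788 = AUD 10,542,982.93
AUD 10,542,982.93 × 3.7056 = BRL 39,068,077.55
BRL 39,068,077.55 × 3.5942 = MXN 140,418,484.33
MXN 140,418,484.33 × 0.38693 = CNY 54,332,124.14
CNY 54,332,124.14 × 0.13767 = CHF 7,479,903.53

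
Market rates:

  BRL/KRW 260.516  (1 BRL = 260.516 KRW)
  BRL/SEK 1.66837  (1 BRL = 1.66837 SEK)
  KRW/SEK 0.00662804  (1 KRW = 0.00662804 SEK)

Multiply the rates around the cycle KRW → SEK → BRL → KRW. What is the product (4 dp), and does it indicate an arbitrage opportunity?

1.0350 (arbitrage exists)

Around KRW → SEK → BRL → KRW: 1 × 0.00662804 ÷ 1.66837 × 260.516 = 1.034969
Product > 1; profitable direction is KRW → SEK → BRL → KRW.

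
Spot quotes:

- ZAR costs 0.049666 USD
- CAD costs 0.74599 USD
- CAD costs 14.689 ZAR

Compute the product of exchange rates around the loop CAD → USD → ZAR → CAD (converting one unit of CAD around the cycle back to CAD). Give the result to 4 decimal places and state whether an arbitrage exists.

1.0225 (arbitrage exists)

Around CAD → USD → ZAR → CAD: 1 × 0.74599 ÷ 0.049666 ÷ 14.689 = 1.022543
Product > 1; profitable direction is CAD → USD → ZAR → CAD.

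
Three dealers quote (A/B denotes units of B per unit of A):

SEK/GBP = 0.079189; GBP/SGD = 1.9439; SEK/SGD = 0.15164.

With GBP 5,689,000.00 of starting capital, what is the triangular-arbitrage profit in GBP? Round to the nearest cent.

Profitable loop is GBP → SGD → SEK → GBP:
GBP 5,689,000.00 × 1.9439 = SGD 11,058,847.10
SGD 11,058,847.10 ÷ 0.15164 = SEK 72,928,297.94
SEK 72,928,297.94 × 0.079189 = GBP 5,775,118.99
Profit = GBP 5,775,118.99 − GBP 5,689,000.00

Profit: GBP 86,118.99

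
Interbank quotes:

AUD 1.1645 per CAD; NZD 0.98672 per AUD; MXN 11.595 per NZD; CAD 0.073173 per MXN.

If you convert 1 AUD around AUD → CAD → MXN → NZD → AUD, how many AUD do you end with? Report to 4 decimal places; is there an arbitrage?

1.0258 (arbitrage exists)

Around AUD → CAD → MXN → NZD → AUD: 1 ÷ 1.1645 ÷ 0.073173 ÷ 11.595 ÷ 0.98672 = 1.025758
Product > 1; profitable direction is AUD → CAD → MXN → NZD → AUD.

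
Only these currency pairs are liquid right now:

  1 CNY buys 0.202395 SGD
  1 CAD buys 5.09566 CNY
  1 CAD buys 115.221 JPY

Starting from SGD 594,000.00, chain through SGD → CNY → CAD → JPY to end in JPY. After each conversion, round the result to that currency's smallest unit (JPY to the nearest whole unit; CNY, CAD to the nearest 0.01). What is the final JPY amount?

JPY 66,361,755

SGD 594,000.00 ÷ 0.202395 = CNY 2,934,855.11
CNY 2,934,855.11 ÷ 5.09566 = CAD 575,951.91
CAD 575,951.91 × 115.221 = JPY 66,361,755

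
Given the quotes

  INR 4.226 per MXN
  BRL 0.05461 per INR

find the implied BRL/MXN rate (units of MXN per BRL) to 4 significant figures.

1 BRL ÷ 0.05461 = 18.3117 INR
18.3117 INR ÷ 4.226 = 4.3331 MXN

BRL/MXN = 4.333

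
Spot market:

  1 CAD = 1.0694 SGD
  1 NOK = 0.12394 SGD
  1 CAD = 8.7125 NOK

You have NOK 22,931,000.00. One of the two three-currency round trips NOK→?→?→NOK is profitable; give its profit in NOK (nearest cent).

Profit: NOK 223,590.12

Profitable loop is NOK → SGD → CAD → NOK:
NOK 22,931,000.00 × 0.12394 = SGD 2,842,068.14
SGD 2,842,068.14 ÷ 1.0694 = CAD 2,657,628.71
CAD 2,657,628.71 × 8.7125 = NOK 23,154,590.12
Profit = NOK 23,154,590.12 − NOK 22,931,000.00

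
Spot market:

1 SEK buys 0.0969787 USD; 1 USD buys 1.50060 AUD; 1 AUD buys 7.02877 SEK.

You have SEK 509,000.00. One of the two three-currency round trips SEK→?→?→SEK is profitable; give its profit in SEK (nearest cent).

Profitable loop is SEK → USD → AUD → SEK:
SEK 509,000.00 × 0.0969787 = USD 49,362.16
USD 49,362.16 × 1.50060 = AUD 74,072.85
AUD 74,072.85 × 7.02877 = SEK 520,641.06
Profit = SEK 520,641.06 − SEK 509,000.00

Profit: SEK 11,641.06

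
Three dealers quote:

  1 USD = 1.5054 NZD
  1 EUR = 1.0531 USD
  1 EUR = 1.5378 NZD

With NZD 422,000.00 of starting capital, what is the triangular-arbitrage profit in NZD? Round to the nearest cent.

Profitable loop is NZD → EUR → USD → NZD:
NZD 422,000.00 ÷ 1.5378 = EUR 274,418.00
EUR 274,418.00 × 1.0531 = USD 288,989.60
USD 288,989.60 × 1.5054 = NZD 435,044.94
Profit = NZD 435,044.94 − NZD 422,000.00

Profit: NZD 13,044.94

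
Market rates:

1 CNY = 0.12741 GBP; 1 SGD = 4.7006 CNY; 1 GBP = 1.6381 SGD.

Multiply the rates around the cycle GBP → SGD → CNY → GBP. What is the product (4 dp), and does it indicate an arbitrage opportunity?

Around GBP → SGD → CNY → GBP: 1 × 1.6381 × 4.7006 × 0.12741 = 0.981064
Product < 1; profitable direction is GBP → CNY → SGD → GBP.

0.9811 (arbitrage exists)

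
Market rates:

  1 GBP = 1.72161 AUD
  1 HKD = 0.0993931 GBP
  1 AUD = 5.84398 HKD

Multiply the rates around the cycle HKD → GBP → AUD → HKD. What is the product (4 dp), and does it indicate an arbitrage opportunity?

1.0000 (no arbitrage)

Around HKD → GBP → AUD → HKD: 1 × 0.0993931 × 1.72161 × 5.84398 = 0.999999
Product ≈ 1 (deviation 0.000%, within rounding noise).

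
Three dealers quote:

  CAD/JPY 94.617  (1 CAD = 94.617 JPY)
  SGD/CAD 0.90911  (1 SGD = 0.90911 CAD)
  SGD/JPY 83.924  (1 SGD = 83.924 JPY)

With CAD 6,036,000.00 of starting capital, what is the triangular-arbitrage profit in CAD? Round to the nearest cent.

Profit: CAD 150,551.96

Profitable loop is CAD → JPY → SGD → CAD:
CAD 6,036,000.00 × 94.617 = JPY 571,108,212
JPY 571,108,212 ÷ 83.924 = SGD 6,805,064.25
SGD 6,805,064.25 × 0.90911 = CAD 6,186,551.96
Profit = CAD 6,186,551.96 − CAD 6,036,000.00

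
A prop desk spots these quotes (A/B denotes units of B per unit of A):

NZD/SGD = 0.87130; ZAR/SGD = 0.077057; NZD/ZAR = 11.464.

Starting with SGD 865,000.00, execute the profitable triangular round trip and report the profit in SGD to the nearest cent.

Profit: SGD 11,994.09

Profitable loop is SGD → NZD → ZAR → SGD:
SGD 865,000.00 ÷ 0.87130 = NZD 992,769.42
NZD 992,769.42 × 11.464 = ZAR 11,381,108.69
ZAR 11,381,108.69 × 0.077057 = SGD 876,994.09
Profit = SGD 876,994.09 − SGD 865,000.00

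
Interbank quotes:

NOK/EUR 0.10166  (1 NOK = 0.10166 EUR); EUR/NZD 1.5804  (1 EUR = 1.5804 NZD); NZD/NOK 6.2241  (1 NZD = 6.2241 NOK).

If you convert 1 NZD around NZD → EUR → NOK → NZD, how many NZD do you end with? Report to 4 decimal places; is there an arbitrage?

Around NZD → EUR → NOK → NZD: 1 ÷ 1.5804 ÷ 0.10166 ÷ 6.2241 = 1.000015
Product ≈ 1 (deviation 0.001%, within rounding noise).

1.0000 (no arbitrage)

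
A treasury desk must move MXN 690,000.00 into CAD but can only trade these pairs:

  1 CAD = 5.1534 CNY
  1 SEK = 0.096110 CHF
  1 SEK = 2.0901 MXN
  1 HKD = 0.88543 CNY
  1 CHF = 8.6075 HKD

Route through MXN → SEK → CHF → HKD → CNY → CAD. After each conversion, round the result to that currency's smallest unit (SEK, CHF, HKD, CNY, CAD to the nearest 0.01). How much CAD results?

CAD 46,923.24

MXN 690,000.00 ÷ 2.0901 = SEK 330,127.75
SEK 330,127.75 × 0.096110 = CHF 31,728.58
CHF 31,728.58 × 8.6075 = HKD 273,103.75
HKD 273,103.75 × 0.88543 = CNY 241,814.25
CNY 241,814.25 ÷ 5.1534 = CAD 46,923.24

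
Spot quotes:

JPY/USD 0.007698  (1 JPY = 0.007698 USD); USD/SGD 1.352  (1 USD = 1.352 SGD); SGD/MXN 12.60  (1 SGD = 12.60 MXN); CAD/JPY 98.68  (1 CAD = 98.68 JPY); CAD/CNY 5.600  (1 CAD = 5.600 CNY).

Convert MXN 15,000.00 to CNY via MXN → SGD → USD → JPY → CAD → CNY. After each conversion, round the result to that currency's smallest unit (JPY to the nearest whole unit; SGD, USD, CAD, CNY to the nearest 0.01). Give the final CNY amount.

MXN 15,000.00 ÷ 12.60 = SGD 1,190.48
SGD 1,190.48 ÷ 1.352 = USD 880.53
USD 880.53 ÷ 0.007698 = JPY 114,384
JPY 114,384 ÷ 98.68 = CAD 1,159.14
CAD 1,159.14 × 5.600 = CNY 6,491.18

CNY 6,491.18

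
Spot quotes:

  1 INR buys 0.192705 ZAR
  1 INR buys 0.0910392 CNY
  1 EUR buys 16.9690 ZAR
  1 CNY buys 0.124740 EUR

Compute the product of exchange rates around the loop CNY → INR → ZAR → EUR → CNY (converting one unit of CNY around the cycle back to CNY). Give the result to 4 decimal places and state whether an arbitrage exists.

1.0000 (no arbitrage)

Around CNY → INR → ZAR → EUR → CNY: 1 ÷ 0.0910392 × 0.192705 ÷ 16.9690 ÷ 0.124740 = 1.000006
Product ≈ 1 (deviation 0.001%, within rounding noise).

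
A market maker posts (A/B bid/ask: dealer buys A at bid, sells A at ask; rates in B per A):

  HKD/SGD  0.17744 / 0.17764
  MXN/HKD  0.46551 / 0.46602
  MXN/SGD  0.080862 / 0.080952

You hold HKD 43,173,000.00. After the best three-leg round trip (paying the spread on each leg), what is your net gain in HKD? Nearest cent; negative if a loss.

Best loop HKD → SGD → MXN → HKD:
HKD 43,173,000.00 × 0.17744 (sell HKD at bid) = SGD 7,660,617.12
SGD 7,660,617.12 ÷ 0.080952 (buy MXN at ask) = MXN 94,631,597.98
MXN 94,631,597.98 × 0.46551 (sell MXN at bid) = HKD 44,051,955.18

Net profit: HKD 878,955.18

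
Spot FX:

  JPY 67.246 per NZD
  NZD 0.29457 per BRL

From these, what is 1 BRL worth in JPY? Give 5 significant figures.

BRL/JPY = 19.809

1 BRL × 0.29457 = 0.29457 NZD
0.29457 NZD × 67.246 = 19.8087 JPY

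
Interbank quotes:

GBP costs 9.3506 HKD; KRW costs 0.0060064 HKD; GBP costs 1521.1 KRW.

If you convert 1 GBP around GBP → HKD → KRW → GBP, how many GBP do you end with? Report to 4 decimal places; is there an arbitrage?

Around GBP → HKD → KRW → GBP: 1 × 9.3506 ÷ 0.0060064 ÷ 1521.1 = 1.023452
Product > 1; profitable direction is GBP → HKD → KRW → GBP.

1.0235 (arbitrage exists)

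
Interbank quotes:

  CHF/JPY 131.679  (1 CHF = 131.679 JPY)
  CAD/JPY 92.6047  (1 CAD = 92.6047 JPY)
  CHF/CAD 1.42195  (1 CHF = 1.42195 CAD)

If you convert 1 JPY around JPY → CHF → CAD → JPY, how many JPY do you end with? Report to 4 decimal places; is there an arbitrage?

Around JPY → CHF → CAD → JPY: 1 ÷ 131.679 × 1.42195 × 92.6047 = 1.000002
Product ≈ 1 (deviation 0.000%, within rounding noise).

1.0000 (no arbitrage)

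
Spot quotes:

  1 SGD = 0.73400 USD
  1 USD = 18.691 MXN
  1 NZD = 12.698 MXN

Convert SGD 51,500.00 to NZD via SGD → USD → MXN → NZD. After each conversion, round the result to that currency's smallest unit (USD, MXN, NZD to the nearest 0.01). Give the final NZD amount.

SGD 51,500.00 × 0.73400 = USD 37,801.00
USD 37,801.00 × 18.691 = MXN 706,538.49
MXN 706,538.49 ÷ 12.698 = NZD 55,641.71

NZD 55,641.71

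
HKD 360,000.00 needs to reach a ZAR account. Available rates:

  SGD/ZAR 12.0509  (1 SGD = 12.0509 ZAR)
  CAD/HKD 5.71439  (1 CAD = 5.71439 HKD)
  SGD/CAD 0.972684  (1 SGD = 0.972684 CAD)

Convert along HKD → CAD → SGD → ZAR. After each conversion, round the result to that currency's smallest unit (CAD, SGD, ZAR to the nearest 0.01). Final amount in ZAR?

HKD 360,000.00 ÷ 5.71439 = CAD 62,998.85
CAD 62,998.85 ÷ 0.972684 = SGD 64,768.05
SGD 64,768.05 × 12.0509 = ZAR 780,513.29

ZAR 780,513.29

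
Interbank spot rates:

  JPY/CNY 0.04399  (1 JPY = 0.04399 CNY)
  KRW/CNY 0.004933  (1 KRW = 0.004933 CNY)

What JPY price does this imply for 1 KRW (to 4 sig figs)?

KRW/JPY = 0.1121

1 KRW × 0.004933 = 0.004933 CNY
0.004933 CNY ÷ 0.04399 = 0.112139 JPY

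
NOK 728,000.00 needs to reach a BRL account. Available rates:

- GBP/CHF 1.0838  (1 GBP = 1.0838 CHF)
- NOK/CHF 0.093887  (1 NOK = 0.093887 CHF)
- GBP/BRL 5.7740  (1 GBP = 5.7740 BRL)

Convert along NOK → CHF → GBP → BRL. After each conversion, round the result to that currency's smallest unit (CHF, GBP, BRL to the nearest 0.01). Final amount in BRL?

BRL 364,136.73

NOK 728,000.00 × 0.093887 = CHF 68,349.74
CHF 68,349.74 ÷ 1.0838 = GBP 63,064.90
GBP 63,064.90 × 5.7740 = BRL 364,136.73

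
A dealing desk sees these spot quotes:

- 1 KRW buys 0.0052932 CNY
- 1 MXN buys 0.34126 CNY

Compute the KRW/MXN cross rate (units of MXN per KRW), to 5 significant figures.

1 KRW × 0.0052932 = 0.0052932 CNY
0.0052932 CNY ÷ 0.34126 = 0.0155108 MXN

KRW/MXN = 0.015511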